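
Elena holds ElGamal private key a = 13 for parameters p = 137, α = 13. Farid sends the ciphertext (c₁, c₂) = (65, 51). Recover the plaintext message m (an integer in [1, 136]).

113

Shared mask s = c₁^a mod p = 65^13 mod 137.
65^1 ≡ 65 (mod 137)
65^2 = (65^1)^2 ≡ 65^2 = 4225 ≡ 115 (mod 137)
65^4 = (65^2)^2 ≡ 115^2 = 13225 ≡ 73 (mod 137)
65^8 = (65^4)^2 ≡ 73^2 = 5329 ≡ 123 (mod 137)
65^13 = 65^8 · 65^4 · 65^1 ≡ 123 · 73 · 65 ≡ 15 (mod 137).
So s = 15; s⁻¹ ≡ 64 (mod 137).
m = c₂ · s⁻¹ mod 137 = 51 · 64 mod 137 = 113.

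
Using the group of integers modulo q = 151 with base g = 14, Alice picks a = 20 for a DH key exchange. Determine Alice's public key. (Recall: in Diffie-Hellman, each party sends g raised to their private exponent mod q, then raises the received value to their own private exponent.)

128

Public value = 14^20 mod 151.
14^1 ≡ 14 (mod 151)
14^2 = (14^1)^2 ≡ 14^2 = 196 ≡ 45 (mod 151)
14^4 = (14^2)^2 ≡ 45^2 = 2025 ≡ 62 (mod 151)
14^8 = (14^4)^2 ≡ 62^2 = 3844 ≡ 69 (mod 151)
14^16 = (14^8)^2 ≡ 69^2 = 4761 ≡ 80 (mod 151)
14^20 = 14^16 · 14^4 ≡ 80 · 62 ≡ 128 (mod 151).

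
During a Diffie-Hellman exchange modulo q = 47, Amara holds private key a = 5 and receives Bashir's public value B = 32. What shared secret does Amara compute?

4

Shared key K = 32^5 mod 47.
32^1 ≡ 32 (mod 47)
32^2 = (32^1)^2 ≡ 32^2 = 1024 ≡ 37 (mod 47)
32^4 = (32^2)^2 ≡ 37^2 = 1369 ≡ 6 (mod 47)
32^5 = 32^4 · 32^1 ≡ 6 · 32 ≡ 4 (mod 47).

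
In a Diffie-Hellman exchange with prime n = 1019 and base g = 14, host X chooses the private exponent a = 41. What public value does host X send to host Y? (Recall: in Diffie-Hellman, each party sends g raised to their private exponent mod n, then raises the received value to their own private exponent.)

237

Public value = 14^41 mod 1019.
14^1 ≡ 14 (mod 1019)
14^2 = (14^1)^2 ≡ 14^2 = 196 ≡ 196 (mod 1019)
14^4 = (14^2)^2 ≡ 196^2 = 38416 ≡ 713 (mod 1019)
14^8 = (14^4)^2 ≡ 713^2 = 508369 ≡ 907 (mod 1019)
14^16 = (14^8)^2 ≡ 907^2 = 822649 ≡ 316 (mod 1019)
14^32 = (14^16)^2 ≡ 316^2 = 99856 ≡ 1013 (mod 1019)
14^41 = 14^32 · 14^8 · 14^1 ≡ 1013 · 907 · 14 ≡ 237 (mod 1019).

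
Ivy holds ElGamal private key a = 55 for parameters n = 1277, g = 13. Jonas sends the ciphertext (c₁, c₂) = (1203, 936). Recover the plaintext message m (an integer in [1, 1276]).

Shared mask s = c₁^a mod n = 1203^55 mod 1277.
1203^1 ≡ 1203 (mod 1277)
1203^2 = (1203^1)^2 ≡ 1203^2 = 1447209 ≡ 368 (mod 1277)
1203^4 = (1203^2)^2 ≡ 368^2 = 135424 ≡ 62 (mod 1277)
1203^8 = (1203^4)^2 ≡ 62^2 = 3844 ≡ 13 (mod 1277)
1203^16 = (1203^8)^2 ≡ 13^2 = 169 ≡ 169 (mod 1277)
1203^32 = (1203^16)^2 ≡ 169^2 = 28561 ≡ 467 (mod 1277)
1203^55 = 1203^32 · 1203^16 · 1203^4 · 1203^2 · 1203^1 ≡ 467 · 169 · 62 · 368 · 1203 ≡ 441 (mod 1277).
So s = 441; s⁻¹ ≡ 472 (mod 1277).
m = c₂ · s⁻¹ mod 1277 = 936 · 472 mod 1277 = 1227.

1227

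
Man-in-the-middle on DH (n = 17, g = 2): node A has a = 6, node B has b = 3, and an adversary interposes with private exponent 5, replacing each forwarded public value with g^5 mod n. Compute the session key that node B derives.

9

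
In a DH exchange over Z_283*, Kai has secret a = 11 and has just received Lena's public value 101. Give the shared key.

263

Shared key K = 101^11 mod 283.
101^1 ≡ 101 (mod 283)
101^2 = (101^1)^2 ≡ 101^2 = 10201 ≡ 13 (mod 283)
101^4 = (101^2)^2 ≡ 13^2 = 169 ≡ 169 (mod 283)
101^8 = (101^4)^2 ≡ 169^2 = 28561 ≡ 261 (mod 283)
101^11 = 101^8 · 101^2 · 101^1 ≡ 261 · 13 · 101 ≡ 263 (mod 283).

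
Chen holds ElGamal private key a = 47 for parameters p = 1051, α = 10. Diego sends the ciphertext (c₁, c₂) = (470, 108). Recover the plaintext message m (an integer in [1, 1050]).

940

Shared mask s = c₁^a mod p = 470^47 mod 1051.
470^1 ≡ 470 (mod 1051)
470^2 = (470^1)^2 ≡ 470^2 = 220900 ≡ 190 (mod 1051)
470^4 = (470^2)^2 ≡ 190^2 = 36100 ≡ 366 (mod 1051)
470^8 = (470^4)^2 ≡ 366^2 = 133956 ≡ 479 (mod 1051)
470^16 = (470^8)^2 ≡ 479^2 = 229441 ≡ 323 (mod 1051)
470^32 = (470^16)^2 ≡ 323^2 = 104329 ≡ 280 (mod 1051)
470^47 = 470^32 · 470^8 · 470^4 · 470^2 · 470^1 ≡ 280 · 479 · 366 · 190 · 470 ≡ 908 (mod 1051).
So s = 908; s⁻¹ ≡ 904 (mod 1051).
m = c₂ · s⁻¹ mod 1051 = 108 · 904 mod 1051 = 940.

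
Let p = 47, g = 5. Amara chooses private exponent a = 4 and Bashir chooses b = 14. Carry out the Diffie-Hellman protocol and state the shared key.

12

Amara sends A = g^a mod p = 5^4 mod 47.
5^1 ≡ 5 (mod 47)
5^2 = (5^1)^2 ≡ 5^2 = 25 ≡ 25 (mod 47)
5^4 = (5^2)^2 ≡ 25^2 = 625 ≡ 14 (mod 47)
So A = 14. Bashir then computes K = A^b mod p = 14^14 mod 47.
14^1 ≡ 14 (mod 47)
14^2 = (14^1)^2 ≡ 14^2 = 196 ≡ 8 (mod 47)
14^4 = (14^2)^2 ≡ 8^2 = 64 ≡ 17 (mod 47)
14^8 = (14^4)^2 ≡ 17^2 = 289 ≡ 7 (mod 47)
14^14 = 14^8 · 14^4 · 14^2 ≡ 7 · 17 · 8 ≡ 12 (mod 47).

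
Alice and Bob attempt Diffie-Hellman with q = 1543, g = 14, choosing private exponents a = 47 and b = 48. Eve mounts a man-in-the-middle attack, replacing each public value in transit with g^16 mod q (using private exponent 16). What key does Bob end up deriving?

Bob receives Eve's public value M = 14^16 mod 1543 instead of the honest one.
14^1 ≡ 14 (mod 1543)
14^2 = (14^1)^2 ≡ 14^2 = 196 ≡ 196 (mod 1543)
14^4 = (14^2)^2 ≡ 196^2 = 38416 ≡ 1384 (mod 1543)
14^8 = (14^4)^2 ≡ 1384^2 = 1915456 ≡ 593 (mod 1543)
14^16 = (14^8)^2 ≡ 593^2 = 351649 ≡ 1388 (mod 1543)
So M = 1388. Bob computes K = M^48 mod 1543.
1388^1 ≡ 1388 (mod 1543)
1388^2 = (1388^1)^2 ≡ 1388^2 = 1926544 ≡ 880 (mod 1543)
1388^4 = (1388^2)^2 ≡ 880^2 = 774400 ≡ 1357 (mod 1543)
1388^8 = (1388^4)^2 ≡ 1357^2 = 1841449 ≡ 650 (mod 1543)
1388^16 = (1388^8)^2 ≡ 650^2 = 422500 ≡ 1261 (mod 1543)
1388^32 = (1388^16)^2 ≡ 1261^2 = 1590121 ≡ 831 (mod 1543)
1388^48 = 1388^32 · 1388^16 ≡ 831 · 1261 ≡ 194 (mod 1543).

194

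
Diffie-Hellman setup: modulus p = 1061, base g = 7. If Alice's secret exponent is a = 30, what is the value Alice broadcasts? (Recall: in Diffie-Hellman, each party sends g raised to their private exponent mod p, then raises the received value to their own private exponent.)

Public value = 7^30 (mod 1061).
7^1 ≡ 7 (mod 1061)
7^2 = (7^1)^2 ≡ 7^2 = 49 ≡ 49 (mod 1061)
7^4 = (7^2)^2 ≡ 49^2 = 2401 ≡ 279 (mod 1061)
7^8 = (7^4)^2 ≡ 279^2 = 77841 ≡ 388 (mod 1061)
7^16 = (7^8)^2 ≡ 388^2 = 150544 ≡ 943 (mod 1061)
7^30 = 7^16 · 7^8 · 7^4 · 7^2 ≡ 943 · 388 · 279 · 49 ≡ 544 (mod 1061).

544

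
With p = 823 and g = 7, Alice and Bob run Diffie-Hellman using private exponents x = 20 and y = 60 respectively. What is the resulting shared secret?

287

Bob sends B = g^y mod p = 7^60 mod 823.
7^1 ≡ 7 (mod 823)
7^2 = (7^1)^2 ≡ 7^2 = 49 ≡ 49 (mod 823)
7^4 = (7^2)^2 ≡ 49^2 = 2401 ≡ 755 (mod 823)
7^8 = (7^4)^2 ≡ 755^2 = 570025 ≡ 509 (mod 823)
7^16 = (7^8)^2 ≡ 509^2 = 259081 ≡ 659 (mod 823)
7^32 = (7^16)^2 ≡ 659^2 = 434281 ≡ 560 (mod 823)
7^60 = 7^32 · 7^16 · 7^8 · 7^4 ≡ 560 · 659 · 509 · 755 ≡ 181 (mod 823).
So B = 181. Alice then computes K = B^x mod p = 181^20 mod 823.
181^1 ≡ 181 (mod 823)
181^2 = (181^1)^2 ≡ 181^2 = 32761 ≡ 664 (mod 823)
181^4 = (181^2)^2 ≡ 664^2 = 440896 ≡ 591 (mod 823)
181^8 = (181^4)^2 ≡ 591^2 = 349281 ≡ 329 (mod 823)
181^16 = (181^8)^2 ≡ 329^2 = 108241 ≡ 428 (mod 823)
181^20 = 181^16 · 181^4 ≡ 428 · 591 ≡ 287 (mod 823).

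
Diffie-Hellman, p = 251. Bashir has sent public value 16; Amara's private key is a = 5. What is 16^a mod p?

149

Shared key K = 16^5 mod 251.
16^1 ≡ 16 (mod 251)
16^2 = (16^1)^2 ≡ 16^2 = 256 ≡ 5 (mod 251)
16^4 = (16^2)^2 ≡ 5^2 = 25 ≡ 25 (mod 251)
16^5 = 16^4 · 16^1 ≡ 25 · 16 ≡ 149 (mod 251).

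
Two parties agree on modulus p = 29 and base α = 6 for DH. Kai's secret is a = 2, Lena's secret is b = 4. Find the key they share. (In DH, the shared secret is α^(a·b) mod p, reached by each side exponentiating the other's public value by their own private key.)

Kai sends A = α^a mod p = 6^2 mod 29.
6^1 ≡ 6 (mod 29)
6^2 = (6^1)^2 ≡ 6^2 = 36 ≡ 7 (mod 29)
So A = 7. Lena then computes K = A^b mod p = 7^4 mod 29.
7^1 ≡ 7 (mod 29)
7^2 = (7^1)^2 ≡ 7^2 = 49 ≡ 20 (mod 29)
7^4 = (7^2)^2 ≡ 20^2 = 400 ≡ 23 (mod 29)

23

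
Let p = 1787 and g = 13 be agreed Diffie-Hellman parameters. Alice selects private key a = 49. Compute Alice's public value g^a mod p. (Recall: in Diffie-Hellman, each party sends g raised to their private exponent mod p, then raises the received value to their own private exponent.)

326

Public value = 13^49 mod 1787.
13^1 ≡ 13 (mod 1787)
13^2 = (13^1)^2 ≡ 13^2 = 169 ≡ 169 (mod 1787)
13^4 = (13^2)^2 ≡ 169^2 = 28561 ≡ 1756 (mod 1787)
13^8 = (13^4)^2 ≡ 1756^2 = 3083536 ≡ 961 (mod 1787)
13^16 = (13^8)^2 ≡ 961^2 = 923521 ≡ 1429 (mod 1787)
13^32 = (13^16)^2 ≡ 1429^2 = 2042041 ≡ 1287 (mod 1787)
13^49 = 13^32 · 13^16 · 13^1 ≡ 1287 · 1429 · 13 ≡ 326 (mod 1787).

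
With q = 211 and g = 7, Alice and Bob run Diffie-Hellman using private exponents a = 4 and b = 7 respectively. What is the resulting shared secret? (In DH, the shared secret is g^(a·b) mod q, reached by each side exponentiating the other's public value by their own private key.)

83

Bob sends B = g^b mod q = 7^7 mod 211.
7^1 ≡ 7 (mod 211)
7^2 = (7^1)^2 ≡ 7^2 = 49 ≡ 49 (mod 211)
7^4 = (7^2)^2 ≡ 49^2 = 2401 ≡ 80 (mod 211)
7^7 = 7^4 · 7^2 · 7^1 ≡ 80 · 49 · 7 ≡ 10 (mod 211).
So B = 10. Alice then computes K = B^a mod q = 10^4 mod 211.
10^1 ≡ 10 (mod 211)
10^2 = (10^1)^2 ≡ 10^2 = 100 ≡ 100 (mod 211)
10^4 = (10^2)^2 ≡ 100^2 = 10000 ≡ 83 (mod 211)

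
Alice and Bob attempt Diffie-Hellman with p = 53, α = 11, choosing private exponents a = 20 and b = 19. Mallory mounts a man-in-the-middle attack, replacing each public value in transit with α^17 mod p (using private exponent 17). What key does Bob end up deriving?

Bob receives Mallory's public value M = 11^17 mod 53 instead of the honest one.
11^1 ≡ 11 (mod 53)
11^2 = (11^1)^2 ≡ 11^2 = 121 ≡ 15 (mod 53)
11^4 = (11^2)^2 ≡ 15^2 = 225 ≡ 13 (mod 53)
11^8 = (11^4)^2 ≡ 13^2 = 169 ≡ 10 (mod 53)
11^16 = (11^8)^2 ≡ 10^2 = 100 ≡ 47 (mod 53)
11^17 = 11^16 · 11^1 ≡ 47 · 11 ≡ 40 (mod 53).
So M = 40. Bob computes K = M^19 mod 53.
40^1 ≡ 40 (mod 53)
40^2 = (40^1)^2 ≡ 40^2 = 1600 ≡ 10 (mod 53)
40^4 = (40^2)^2 ≡ 10^2 = 100 ≡ 47 (mod 53)
40^8 = (40^4)^2 ≡ 47^2 = 2209 ≡ 36 (mod 53)
40^16 = (40^8)^2 ≡ 36^2 = 1296 ≡ 24 (mod 53)
40^19 = 40^16 · 40^2 · 40^1 ≡ 24 · 10 · 40 ≡ 7 (mod 53).

7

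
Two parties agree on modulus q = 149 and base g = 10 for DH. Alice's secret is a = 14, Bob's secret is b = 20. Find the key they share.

46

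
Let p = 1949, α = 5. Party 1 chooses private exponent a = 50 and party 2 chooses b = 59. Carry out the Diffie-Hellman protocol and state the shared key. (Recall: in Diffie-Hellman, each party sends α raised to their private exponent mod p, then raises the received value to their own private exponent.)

1772

Party 2 sends B = α^b mod p = 5^59 mod 1949.
5^1 ≡ 5 (mod 1949)
5^2 = (5^1)^2 ≡ 5^2 = 25 ≡ 25 (mod 1949)
5^4 = (5^2)^2 ≡ 25^2 = 625 ≡ 625 (mod 1949)
5^8 = (5^4)^2 ≡ 625^2 = 390625 ≡ 825 (mod 1949)
5^16 = (5^8)^2 ≡ 825^2 = 680625 ≡ 424 (mod 1949)
5^32 = (5^16)^2 ≡ 424^2 = 179776 ≡ 468 (mod 1949)
5^59 = 5^32 · 5^16 · 5^8 · 5^2 · 5^1 ≡ 468 · 424 · 825 · 25 · 5 ≡ 584 (mod 1949).
So B = 584. Party 1 then computes K = B^a mod p = 584^50 mod 1949.
584^1 ≡ 584 (mod 1949)
584^2 = (584^1)^2 ≡ 584^2 = 341056 ≡ 1930 (mod 1949)
584^4 = (584^2)^2 ≡ 1930^2 = 3724900 ≡ 361 (mod 1949)
584^8 = (584^4)^2 ≡ 361^2 = 130321 ≡ 1687 (mod 1949)
584^16 = (584^8)^2 ≡ 1687^2 = 2845969 ≡ 429 (mod 1949)
584^32 = (584^16)^2 ≡ 429^2 = 184041 ≡ 835 (mod 1949)
584^50 = 584^32 · 584^16 · 584^2 ≡ 835 · 429 · 1930 ≡ 1772 (mod 1949).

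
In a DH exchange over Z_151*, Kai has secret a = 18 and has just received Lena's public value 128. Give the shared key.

Shared key K = 128^18 mod 151.
128^1 ≡ 128 (mod 151)
128^2 = (128^1)^2 ≡ 128^2 = 16384 ≡ 76 (mod 151)
128^4 = (128^2)^2 ≡ 76^2 = 5776 ≡ 38 (mod 151)
128^8 = (128^4)^2 ≡ 38^2 = 1444 ≡ 85 (mod 151)
128^16 = (128^8)^2 ≡ 85^2 = 7225 ≡ 128 (mod 151)
128^18 = 128^16 · 128^2 ≡ 128 · 76 ≡ 64 (mod 151).

64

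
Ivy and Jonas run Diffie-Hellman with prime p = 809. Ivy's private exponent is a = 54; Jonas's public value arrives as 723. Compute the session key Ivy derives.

Shared key K = 723^54 mod 809.
723^1 ≡ 723 (mod 809)
723^2 = (723^1)^2 ≡ 723^2 = 522729 ≡ 115 (mod 809)
723^4 = (723^2)^2 ≡ 115^2 = 13225 ≡ 281 (mod 809)
723^8 = (723^4)^2 ≡ 281^2 = 78961 ≡ 488 (mod 809)
723^16 = (723^8)^2 ≡ 488^2 = 238144 ≡ 298 (mod 809)
723^32 = (723^16)^2 ≡ 298^2 = 88804 ≡ 623 (mod 809)
723^54 = 723^32 · 723^16 · 723^4 · 723^2 ≡ 623 · 298 · 281 · 115 ≡ 113 (mod 809).

113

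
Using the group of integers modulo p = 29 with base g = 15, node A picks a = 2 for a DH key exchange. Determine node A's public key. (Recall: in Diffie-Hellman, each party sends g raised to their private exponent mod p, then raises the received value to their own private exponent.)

Public value = 15^{2} \pmod{29}.
15^1 ≡ 15 (mod 29)
15^2 = (15^1)^2 ≡ 15^2 = 225 ≡ 22 (mod 29)

22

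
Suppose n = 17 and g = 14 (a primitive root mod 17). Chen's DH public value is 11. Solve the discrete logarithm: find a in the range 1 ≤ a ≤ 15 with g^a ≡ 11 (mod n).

15

Try successive powers of 14 modulo 17:
14^1 ≡ 14
14^2 ≡ 9
14^3 ≡ 7
14^4 ≡ 13
14^5 ≡ 12
14^6 ≡ 15
14^7 ≡ 6
14^8 ≡ 16
14^9 ≡ 3
14^10 ≡ 8
14^11 ≡ 10
14^12 ≡ 4
14^13 ≡ 5
14^14 ≡ 2
14^15 ≡ 11
Found: a = 15.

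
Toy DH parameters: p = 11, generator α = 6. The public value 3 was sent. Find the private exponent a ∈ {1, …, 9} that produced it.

2

Try successive powers of 6 modulo 11:
6^1 ≡ 6
6^2 ≡ 3
Found: a = 2.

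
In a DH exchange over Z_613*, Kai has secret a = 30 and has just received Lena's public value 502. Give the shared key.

Shared key K = 502^30 mod 613.
502^1 ≡ 502 (mod 613)
502^2 = (502^1)^2 ≡ 502^2 = 252004 ≡ 61 (mod 613)
502^4 = (502^2)^2 ≡ 61^2 = 3721 ≡ 43 (mod 613)
502^8 = (502^4)^2 ≡ 43^2 = 1849 ≡ 10 (mod 613)
502^16 = (502^8)^2 ≡ 10^2 = 100 ≡ 100 (mod 613)
502^30 = 502^16 · 502^8 · 502^4 · 502^2 ≡ 100 · 10 · 43 · 61 ≡ 586 (mod 613).

586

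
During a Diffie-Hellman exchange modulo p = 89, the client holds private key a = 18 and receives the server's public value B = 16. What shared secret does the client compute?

64

Shared key K = 16^18 mod 89.
16^1 ≡ 16 (mod 89)
16^2 = (16^1)^2 ≡ 16^2 = 256 ≡ 78 (mod 89)
16^4 = (16^2)^2 ≡ 78^2 = 6084 ≡ 32 (mod 89)
16^8 = (16^4)^2 ≡ 32^2 = 1024 ≡ 45 (mod 89)
16^16 = (16^8)^2 ≡ 45^2 = 2025 ≡ 67 (mod 89)
16^18 = 16^16 · 16^2 ≡ 67 · 78 ≡ 64 (mod 89).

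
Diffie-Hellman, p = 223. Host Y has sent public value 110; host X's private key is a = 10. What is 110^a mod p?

Shared key K = 110^10 mod 223.
110^1 ≡ 110 (mod 223)
110^2 = (110^1)^2 ≡ 110^2 = 12100 ≡ 58 (mod 223)
110^4 = (110^2)^2 ≡ 58^2 = 3364 ≡ 19 (mod 223)
110^8 = (110^4)^2 ≡ 19^2 = 361 ≡ 138 (mod 223)
110^10 = 110^8 · 110^2 ≡ 138 · 58 ≡ 199 (mod 223).

199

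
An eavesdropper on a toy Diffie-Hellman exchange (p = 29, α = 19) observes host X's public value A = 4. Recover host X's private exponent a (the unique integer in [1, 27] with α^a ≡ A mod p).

22

Try successive powers of 19 modulo 29:
19^1 ≡ 19
19^2 ≡ 13
19^3 ≡ 15
19^4 ≡ 24
19^5 ≡ 21
19^6 ≡ 22
19^7 ≡ 12
19^8 ≡ 25
19^9 ≡ 11
19^10 ≡ 6
19^11 ≡ 27
19^12 ≡ 20
19^13 ≡ 3
19^14 ≡ 28
19^15 ≡ 10
19^16 ≡ 16
19^17 ≡ 14
19^18 ≡ 5
19^19 ≡ 8
19^20 ≡ 7
19^21 ≡ 17
19^22 ≡ 4
Found: a = 22.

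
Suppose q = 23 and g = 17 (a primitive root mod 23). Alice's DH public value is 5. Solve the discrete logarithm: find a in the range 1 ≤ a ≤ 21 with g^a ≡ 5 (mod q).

Try successive powers of 17 modulo 23:
17^1 ≡ 17
17^2 ≡ 13
17^3 ≡ 14
17^4 ≡ 8
17^5 ≡ 21
17^6 ≡ 12
17^7 ≡ 20
17^8 ≡ 18
17^9 ≡ 7
17^10 ≡ 4
17^11 ≡ 22
17^12 ≡ 6
17^13 ≡ 10
17^14 ≡ 9
17^15 ≡ 15
17^16 ≡ 2
17^17 ≡ 11
17^18 ≡ 3
17^19 ≡ 5
Found: a = 19.

19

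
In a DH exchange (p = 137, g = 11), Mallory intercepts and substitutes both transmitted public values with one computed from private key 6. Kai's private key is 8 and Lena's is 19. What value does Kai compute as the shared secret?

122

Kai receives Mallory's public value M = 11^6 mod 137 instead of the honest one.
11^1 ≡ 11 (mod 137)
11^2 = (11^1)^2 ≡ 11^2 = 121 ≡ 121 (mod 137)
11^4 = (11^2)^2 ≡ 121^2 = 14641 ≡ 119 (mod 137)
11^6 = 11^4 · 11^2 ≡ 119 · 121 ≡ 14 (mod 137).
So M = 14. Kai computes K = M^8 mod 137.
14^1 ≡ 14 (mod 137)
14^2 = (14^1)^2 ≡ 14^2 = 196 ≡ 59 (mod 137)
14^4 = (14^2)^2 ≡ 59^2 = 3481 ≡ 56 (mod 137)
14^8 = (14^4)^2 ≡ 56^2 = 3136 ≡ 122 (mod 137)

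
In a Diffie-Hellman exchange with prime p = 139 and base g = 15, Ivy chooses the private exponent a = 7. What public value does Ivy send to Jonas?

Public value = 15^7 mod 139.
15^1 ≡ 15 (mod 139)
15^2 = (15^1)^2 ≡ 15^2 = 225 ≡ 86 (mod 139)
15^4 = (15^2)^2 ≡ 86^2 = 7396 ≡ 29 (mod 139)
15^7 = 15^4 · 15^2 · 15^1 ≡ 29 · 86 · 15 ≡ 19 (mod 139).

19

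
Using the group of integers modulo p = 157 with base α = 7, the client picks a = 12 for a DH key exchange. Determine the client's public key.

153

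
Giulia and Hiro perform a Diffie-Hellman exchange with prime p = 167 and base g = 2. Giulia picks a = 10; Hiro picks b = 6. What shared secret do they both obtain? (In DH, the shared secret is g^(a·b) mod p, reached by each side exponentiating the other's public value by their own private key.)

Giulia sends A = g^a mod p = 2^10 mod 167.
2^1 ≡ 2 (mod 167)
2^2 = (2^1)^2 ≡ 2^2 = 4 ≡ 4 (mod 167)
2^4 = (2^2)^2 ≡ 4^2 = 16 ≡ 16 (mod 167)
2^8 = (2^4)^2 ≡ 16^2 = 256 ≡ 89 (mod 167)
2^10 = 2^8 · 2^2 ≡ 89 · 4 ≡ 22 (mod 167).
So A = 22. Hiro then computes K = A^b mod p = 22^6 mod 167.
22^1 ≡ 22 (mod 167)
22^2 = (22^1)^2 ≡ 22^2 = 484 ≡ 150 (mod 167)
22^4 = (22^2)^2 ≡ 150^2 = 22500 ≡ 122 (mod 167)
22^6 = 22^4 · 22^2 ≡ 122 · 150 ≡ 97 (mod 167).

97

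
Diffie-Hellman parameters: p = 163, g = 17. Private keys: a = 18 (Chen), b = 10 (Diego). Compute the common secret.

104

Chen sends A = g^a mod p = 17^18 mod 163.
17^1 ≡ 17 (mod 163)
17^2 = (17^1)^2 ≡ 17^2 = 289 ≡ 126 (mod 163)
17^4 = (17^2)^2 ≡ 126^2 = 15876 ≡ 65 (mod 163)
17^8 = (17^4)^2 ≡ 65^2 = 4225 ≡ 150 (mod 163)
17^16 = (17^8)^2 ≡ 150^2 = 22500 ≡ 6 (mod 163)
17^18 = 17^16 · 17^2 ≡ 6 · 126 ≡ 104 (mod 163).
So A = 104. Diego then computes K = A^b mod p = 104^10 mod 163.
104^1 ≡ 104 (mod 163)
104^2 = (104^1)^2 ≡ 104^2 = 10816 ≡ 58 (mod 163)
104^4 = (104^2)^2 ≡ 58^2 = 3364 ≡ 104 (mod 163)
104^8 = (104^4)^2 ≡ 104^2 = 10816 ≡ 58 (mod 163)
104^10 = 104^8 · 104^2 ≡ 58 · 58 ≡ 104 (mod 163).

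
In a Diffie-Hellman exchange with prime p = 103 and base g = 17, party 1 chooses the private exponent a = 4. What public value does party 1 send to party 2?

91

Public value = 17^4 (mod 103).
17^1 ≡ 17 (mod 103)
17^2 = (17^1)^2 ≡ 17^2 = 289 ≡ 83 (mod 103)
17^4 = (17^2)^2 ≡ 83^2 = 6889 ≡ 91 (mod 103)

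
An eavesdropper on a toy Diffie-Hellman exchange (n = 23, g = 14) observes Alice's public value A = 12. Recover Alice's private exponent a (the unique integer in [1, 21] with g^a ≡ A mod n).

2

Try successive powers of 14 modulo 23:
14^1 ≡ 14
14^2 ≡ 12
Found: a = 2.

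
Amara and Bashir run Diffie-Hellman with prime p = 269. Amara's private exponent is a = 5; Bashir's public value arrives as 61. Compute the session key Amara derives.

54

Shared key K = 61^5 mod 269.
61^1 ≡ 61 (mod 269)
61^2 = (61^1)^2 ≡ 61^2 = 3721 ≡ 224 (mod 269)
61^4 = (61^2)^2 ≡ 224^2 = 50176 ≡ 142 (mod 269)
61^5 = 61^4 · 61^1 ≡ 142 · 61 ≡ 54 (mod 269).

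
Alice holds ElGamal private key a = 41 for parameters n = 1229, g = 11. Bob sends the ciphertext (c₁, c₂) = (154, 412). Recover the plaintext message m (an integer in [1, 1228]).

566

Shared mask s = c₁^a mod n = 154^41 mod 1229.
154^1 ≡ 154 (mod 1229)
154^2 = (154^1)^2 ≡ 154^2 = 23716 ≡ 365 (mod 1229)
154^4 = (154^2)^2 ≡ 365^2 = 133225 ≡ 493 (mod 1229)
154^8 = (154^4)^2 ≡ 493^2 = 243049 ≡ 936 (mod 1229)
154^16 = (154^8)^2 ≡ 936^2 = 876096 ≡ 1048 (mod 1229)
154^32 = (154^16)^2 ≡ 1048^2 = 1098304 ≡ 807 (mod 1229)
154^41 = 154^32 · 154^8 · 154^1 ≡ 807 · 936 · 154 ≡ 587 (mod 1229).
So s = 587; s⁻¹ ≡ 67 (mod 1229).
m = c₂ · s⁻¹ mod 1229 = 412 · 67 mod 1229 = 566.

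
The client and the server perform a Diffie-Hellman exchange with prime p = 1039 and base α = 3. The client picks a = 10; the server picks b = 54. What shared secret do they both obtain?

The client sends A = α^a mod p = 3^10 mod 1039.
3^1 ≡ 3 (mod 1039)
3^2 = (3^1)^2 ≡ 3^2 = 9 ≡ 9 (mod 1039)
3^4 = (3^2)^2 ≡ 9^2 = 81 ≡ 81 (mod 1039)
3^8 = (3^4)^2 ≡ 81^2 = 6561 ≡ 327 (mod 1039)
3^10 = 3^8 · 3^2 ≡ 327 · 9 ≡ 865 (mod 1039).
So A = 865. The server then computes K = A^b mod p = 865^54 mod 1039.
865^1 ≡ 865 (mod 1039)
865^2 = (865^1)^2 ≡ 865^2 = 748225 ≡ 145 (mod 1039)
865^4 = (865^2)^2 ≡ 145^2 = 21025 ≡ 245 (mod 1039)
865^8 = (865^4)^2 ≡ 245^2 = 60025 ≡ 802 (mod 1039)
865^16 = (865^8)^2 ≡ 802^2 = 643204 ≡ 63 (mod 1039)
865^32 = (865^16)^2 ≡ 63^2 = 3969 ≡ 852 (mod 1039)
865^54 = 865^32 · 865^16 · 865^4 · 865^2 ≡ 852 · 63 · 245 · 145 ≡ 604 (mod 1039).

604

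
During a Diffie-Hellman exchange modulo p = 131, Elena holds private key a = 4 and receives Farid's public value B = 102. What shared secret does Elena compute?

Shared key K = 102^4 mod 131.
102^1 ≡ 102 (mod 131)
102^2 = (102^1)^2 ≡ 102^2 = 10404 ≡ 55 (mod 131)
102^4 = (102^2)^2 ≡ 55^2 = 3025 ≡ 12 (mod 131)

12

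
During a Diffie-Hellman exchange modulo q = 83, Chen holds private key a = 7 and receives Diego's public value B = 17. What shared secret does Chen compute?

Shared key K = 17^7 mod 83.
17^1 ≡ 17 (mod 83)
17^2 = (17^1)^2 ≡ 17^2 = 289 ≡ 40 (mod 83)
17^4 = (17^2)^2 ≡ 40^2 = 1600 ≡ 23 (mod 83)
17^7 = 17^4 · 17^2 · 17^1 ≡ 23 · 40 · 17 ≡ 36 (mod 83).

36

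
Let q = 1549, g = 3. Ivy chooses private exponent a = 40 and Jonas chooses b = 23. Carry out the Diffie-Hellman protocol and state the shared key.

Ivy sends A = g^a mod q = 3^40 mod 1549.
3^1 ≡ 3 (mod 1549)
3^2 = (3^1)^2 ≡ 3^2 = 9 ≡ 9 (mod 1549)
3^4 = (3^2)^2 ≡ 9^2 = 81 ≡ 81 (mod 1549)
3^8 = (3^4)^2 ≡ 81^2 = 6561 ≡ 365 (mod 1549)
3^16 = (3^8)^2 ≡ 365^2 = 133225 ≡ 11 (mod 1549)
3^32 = (3^16)^2 ≡ 11^2 = 121 ≡ 121 (mod 1549)
3^40 = 3^32 · 3^8 ≡ 121 · 365 ≡ 793 (mod 1549).
So A = 793. Jonas then computes K = A^b mod q = 793^23 mod 1549.
793^1 ≡ 793 (mod 1549)
793^2 = (793^1)^2 ≡ 793^2 = 628849 ≡ 1504 (mod 1549)
793^4 = (793^2)^2 ≡ 1504^2 = 2262016 ≡ 476 (mod 1549)
793^8 = (793^4)^2 ≡ 476^2 = 226576 ≡ 422 (mod 1549)
793^16 = (793^8)^2 ≡ 422^2 = 178084 ≡ 1498 (mod 1549)
793^23 = 793^16 · 793^4 · 793^2 · 793^1 ≡ 1498 · 476 · 1504 · 793 ≡ 1516 (mod 1549).

1516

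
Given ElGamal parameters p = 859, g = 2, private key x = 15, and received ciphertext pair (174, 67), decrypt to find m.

Shared mask s = c₁^x mod p = 174^15 mod 859.
174^1 ≡ 174 (mod 859)
174^2 = (174^1)^2 ≡ 174^2 = 30276 ≡ 211 (mod 859)
174^4 = (174^2)^2 ≡ 211^2 = 44521 ≡ 712 (mod 859)
174^8 = (174^4)^2 ≡ 712^2 = 506944 ≡ 134 (mod 859)
174^15 = 174^8 · 174^4 · 174^2 · 174^1 ≡ 134 · 712 · 211 · 174 ≡ 587 (mod 859).
So s = 587; s⁻¹ ≡ 60 (mod 859).
m = c₂ · s⁻¹ mod 859 = 67 · 60 mod 859 = 584.

584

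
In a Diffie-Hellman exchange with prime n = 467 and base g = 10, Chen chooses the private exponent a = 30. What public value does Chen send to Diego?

213

Public value = 10^30 (mod 467).
10^1 ≡ 10 (mod 467)
10^2 = (10^1)^2 ≡ 10^2 = 100 ≡ 100 (mod 467)
10^4 = (10^2)^2 ≡ 100^2 = 10000 ≡ 193 (mod 467)
10^8 = (10^4)^2 ≡ 193^2 = 37249 ≡ 356 (mod 467)
10^16 = (10^8)^2 ≡ 356^2 = 126736 ≡ 179 (mod 467)
10^30 = 10^16 · 10^8 · 10^4 · 10^2 ≡ 179 · 356 · 193 · 100 ≡ 213 (mod 467).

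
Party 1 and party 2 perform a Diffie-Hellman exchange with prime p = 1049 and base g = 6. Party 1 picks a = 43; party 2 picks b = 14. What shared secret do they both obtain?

520

Party 1 sends A = g^a mod p = 6^43 mod 1049.
6^1 ≡ 6 (mod 1049)
6^2 = (6^1)^2 ≡ 6^2 = 36 ≡ 36 (mod 1049)
6^4 = (6^2)^2 ≡ 36^2 = 1296 ≡ 247 (mod 1049)
6^8 = (6^4)^2 ≡ 247^2 = 61009 ≡ 167 (mod 1049)
6^16 = (6^8)^2 ≡ 167^2 = 27889 ≡ 615 (mod 1049)
6^32 = (6^16)^2 ≡ 615^2 = 378225 ≡ 585 (mod 1049)
6^43 = 6^32 · 6^8 · 6^2 · 6^1 ≡ 585 · 167 · 36 · 6 ≡ 436 (mod 1049).
So A = 436. Party 2 then computes K = A^b mod p = 436^14 mod 1049.
436^1 ≡ 436 (mod 1049)
436^2 = (436^1)^2 ≡ 436^2 = 190096 ≡ 227 (mod 1049)
436^4 = (436^2)^2 ≡ 227^2 = 51529 ≡ 128 (mod 1049)
436^8 = (436^4)^2 ≡ 128^2 = 16384 ≡ 649 (mod 1049)
436^14 = 436^8 · 436^4 · 436^2 ≡ 649 · 128 · 227 ≡ 520 (mod 1049).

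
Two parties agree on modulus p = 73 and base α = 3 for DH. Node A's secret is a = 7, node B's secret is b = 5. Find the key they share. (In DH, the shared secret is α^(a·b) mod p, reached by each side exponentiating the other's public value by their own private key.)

Node A sends A = α^a mod p = 3^7 mod 73.
3^1 ≡ 3 (mod 73)
3^2 = (3^1)^2 ≡ 3^2 = 9 ≡ 9 (mod 73)
3^4 = (3^2)^2 ≡ 9^2 = 81 ≡ 8 (mod 73)
3^7 = 3^4 · 3^2 · 3^1 ≡ 8 · 9 · 3 ≡ 70 (mod 73).
So A = 70. Node B then computes K = A^b mod p = 70^5 mod 73.
70^1 ≡ 70 (mod 73)
70^2 = (70^1)^2 ≡ 70^2 = 4900 ≡ 9 (mod 73)
70^4 = (70^2)^2 ≡ 9^2 = 81 ≡ 8 (mod 73)
70^5 = 70^4 · 70^1 ≡ 8 · 70 ≡ 49 (mod 73).

49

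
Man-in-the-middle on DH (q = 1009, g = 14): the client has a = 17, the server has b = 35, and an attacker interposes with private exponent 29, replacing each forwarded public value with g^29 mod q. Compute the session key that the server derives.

247

The server receives an attacker's public value M = 14^29 mod 1009 instead of the honest one.
14^1 ≡ 14 (mod 1009)
14^2 = (14^1)^2 ≡ 14^2 = 196 ≡ 196 (mod 1009)
14^4 = (14^2)^2 ≡ 196^2 = 38416 ≡ 74 (mod 1009)
14^8 = (14^4)^2 ≡ 74^2 = 5476 ≡ 431 (mod 1009)
14^16 = (14^8)^2 ≡ 431^2 = 185761 ≡ 105 (mod 1009)
14^29 = 14^16 · 14^8 · 14^4 · 14^1 ≡ 105 · 431 · 74 · 14 ≡ 995 (mod 1009).
So M = 995. The server computes K = M^35 mod 1009.
995^1 ≡ 995 (mod 1009)
995^2 = (995^1)^2 ≡ 995^2 = 990025 ≡ 196 (mod 1009)
995^4 = (995^2)^2 ≡ 196^2 = 38416 ≡ 74 (mod 1009)
995^8 = (995^4)^2 ≡ 74^2 = 5476 ≡ 431 (mod 1009)
995^16 = (995^8)^2 ≡ 431^2 = 185761 ≡ 105 (mod 1009)
995^32 = (995^16)^2 ≡ 105^2 = 11025 ≡ 935 (mod 1009)
995^35 = 995^32 · 995^2 · 995^1 ≡ 935 · 196 · 995 ≡ 247 (mod 1009).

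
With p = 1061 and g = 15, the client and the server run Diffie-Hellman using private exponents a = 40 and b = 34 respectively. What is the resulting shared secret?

576

The client sends A = g^a mod p = 15^40 mod 1061.
15^1 ≡ 15 (mod 1061)
15^2 = (15^1)^2 ≡ 15^2 = 225 ≡ 225 (mod 1061)
15^4 = (15^2)^2 ≡ 225^2 = 50625 ≡ 758 (mod 1061)
15^8 = (15^4)^2 ≡ 758^2 = 574564 ≡ 563 (mod 1061)
15^16 = (15^8)^2 ≡ 563^2 = 316969 ≡ 791 (mod 1061)
15^32 = (15^16)^2 ≡ 791^2 = 625681 ≡ 752 (mod 1061)
15^40 = 15^32 · 15^8 ≡ 752 · 563 ≡ 37 (mod 1061).
So A = 37. The server then computes K = A^b mod p = 37^34 mod 1061.
37^1 ≡ 37 (mod 1061)
37^2 = (37^1)^2 ≡ 37^2 = 1369 ≡ 308 (mod 1061)
37^4 = (37^2)^2 ≡ 308^2 = 94864 ≡ 435 (mod 1061)
37^8 = (37^4)^2 ≡ 435^2 = 189225 ≡ 367 (mod 1061)
37^16 = (37^8)^2 ≡ 367^2 = 134689 ≡ 1003 (mod 1061)
37^32 = (37^16)^2 ≡ 1003^2 = 1006009 ≡ 181 (mod 1061)
37^34 = 37^32 · 37^2 ≡ 181 · 308 ≡ 576 (mod 1061).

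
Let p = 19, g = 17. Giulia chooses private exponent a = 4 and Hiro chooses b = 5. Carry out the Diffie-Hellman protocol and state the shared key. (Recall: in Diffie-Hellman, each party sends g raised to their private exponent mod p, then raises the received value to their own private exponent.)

Hiro sends B = g^b mod p = 17^5 mod 19.
17^1 ≡ 17 (mod 19)
17^2 = (17^1)^2 ≡ 17^2 = 289 ≡ 4 (mod 19)
17^4 = (17^2)^2 ≡ 4^2 = 16 ≡ 16 (mod 19)
17^5 = 17^4 · 17^1 ≡ 16 · 17 ≡ 6 (mod 19).
So B = 6. Giulia then computes K = B^a mod p = 6^4 mod 19.
6^1 ≡ 6 (mod 19)
6^2 = (6^1)^2 ≡ 6^2 = 36 ≡ 17 (mod 19)
6^4 = (6^2)^2 ≡ 17^2 = 289 ≡ 4 (mod 19)

4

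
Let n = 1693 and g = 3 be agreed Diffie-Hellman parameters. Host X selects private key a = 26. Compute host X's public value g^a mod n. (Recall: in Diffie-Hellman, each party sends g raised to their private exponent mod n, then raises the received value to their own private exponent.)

Public value = 3^26 mod 1693.
3^1 ≡ 3 (mod 1693)
3^2 = (3^1)^2 ≡ 3^2 = 9 ≡ 9 (mod 1693)
3^4 = (3^2)^2 ≡ 9^2 = 81 ≡ 81 (mod 1693)
3^8 = (3^4)^2 ≡ 81^2 = 6561 ≡ 1482 (mod 1693)
3^16 = (3^8)^2 ≡ 1482^2 = 2196324 ≡ 503 (mod 1693)
3^26 = 3^16 · 3^8 · 3^2 ≡ 503 · 1482 · 9 ≡ 1348 (mod 1693).

1348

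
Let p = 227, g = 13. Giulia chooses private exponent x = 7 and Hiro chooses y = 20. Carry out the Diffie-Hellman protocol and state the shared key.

Giulia sends A = g^x mod p = 13^7 mod 227.
13^1 ≡ 13 (mod 227)
13^2 = (13^1)^2 ≡ 13^2 = 169 ≡ 169 (mod 227)
13^4 = (13^2)^2 ≡ 169^2 = 28561 ≡ 186 (mod 227)
13^7 = 13^4 · 13^2 · 13^1 ≡ 186 · 169 · 13 ≡ 42 (mod 227).
So A = 42. Hiro then computes K = A^y mod p = 42^20 mod 227.
42^1 ≡ 42 (mod 227)
42^2 = (42^1)^2 ≡ 42^2 = 1764 ≡ 175 (mod 227)
42^4 = (42^2)^2 ≡ 175^2 = 30625 ≡ 207 (mod 227)
42^8 = (42^4)^2 ≡ 207^2 = 42849 ≡ 173 (mod 227)
42^16 = (42^8)^2 ≡ 173^2 = 29929 ≡ 192 (mod 227)
42^20 = 42^16 · 42^4 ≡ 192 · 207 ≡ 19 (mod 227).

19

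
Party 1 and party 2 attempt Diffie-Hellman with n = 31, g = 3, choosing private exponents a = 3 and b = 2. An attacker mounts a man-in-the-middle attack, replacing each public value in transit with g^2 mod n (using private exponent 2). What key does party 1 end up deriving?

Party 1 receives an attacker's public value M = 3^2 mod 31 instead of the honest one.
3^1 ≡ 3 (mod 31)
3^2 = (3^1)^2 ≡ 3^2 = 9 ≡ 9 (mod 31)
So M = 9. Party 1 computes K = M^3 mod 31.
9^1 ≡ 9 (mod 31)
9^2 = (9^1)^2 ≡ 9^2 = 81 ≡ 19 (mod 31)
9^3 = 9^2 · 9^1 ≡ 19 · 9 ≡ 16 (mod 31).

16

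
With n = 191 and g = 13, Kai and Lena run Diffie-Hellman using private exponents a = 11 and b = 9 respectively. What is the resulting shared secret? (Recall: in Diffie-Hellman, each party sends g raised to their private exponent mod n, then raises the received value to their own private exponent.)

102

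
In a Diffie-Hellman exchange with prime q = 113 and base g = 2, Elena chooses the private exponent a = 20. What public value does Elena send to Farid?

49

Public value = 2^20 mod 113.
2^1 ≡ 2 (mod 113)
2^2 = (2^1)^2 ≡ 2^2 = 4 ≡ 4 (mod 113)
2^4 = (2^2)^2 ≡ 4^2 = 16 ≡ 16 (mod 113)
2^8 = (2^4)^2 ≡ 16^2 = 256 ≡ 30 (mod 113)
2^16 = (2^8)^2 ≡ 30^2 = 900 ≡ 109 (mod 113)
2^20 = 2^16 · 2^4 ≡ 109 · 16 ≡ 49 (mod 113).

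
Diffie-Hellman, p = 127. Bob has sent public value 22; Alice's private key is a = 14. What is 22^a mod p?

99

Shared key K = 22^14 mod 127.
22^1 ≡ 22 (mod 127)
22^2 = (22^1)^2 ≡ 22^2 = 484 ≡ 103 (mod 127)
22^4 = (22^2)^2 ≡ 103^2 = 10609 ≡ 68 (mod 127)
22^8 = (22^4)^2 ≡ 68^2 = 4624 ≡ 52 (mod 127)
22^14 = 22^8 · 22^4 · 22^2 ≡ 52 · 68 · 103 ≡ 99 (mod 127).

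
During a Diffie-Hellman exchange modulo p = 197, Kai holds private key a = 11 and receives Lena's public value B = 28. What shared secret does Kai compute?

90

Shared key K = 28^11 mod 197.
28^1 ≡ 28 (mod 197)
28^2 = (28^1)^2 ≡ 28^2 = 784 ≡ 193 (mod 197)
28^4 = (28^2)^2 ≡ 193^2 = 37249 ≡ 16 (mod 197)
28^8 = (28^4)^2 ≡ 16^2 = 256 ≡ 59 (mod 197)
28^11 = 28^8 · 28^2 · 28^1 ≡ 59 · 193 · 28 ≡ 90 (mod 197).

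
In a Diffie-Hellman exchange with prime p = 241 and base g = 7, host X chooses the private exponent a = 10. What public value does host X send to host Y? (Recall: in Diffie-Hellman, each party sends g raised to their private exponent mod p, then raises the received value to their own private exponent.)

Public value = 7^10 mod 241.
7^1 ≡ 7 (mod 241)
7^2 = (7^1)^2 ≡ 7^2 = 49 ≡ 49 (mod 241)
7^4 = (7^2)^2 ≡ 49^2 = 2401 ≡ 232 (mod 241)
7^8 = (7^4)^2 ≡ 232^2 = 53824 ≡ 81 (mod 241)
7^10 = 7^8 · 7^2 ≡ 81 · 49 ≡ 113 (mod 241).

113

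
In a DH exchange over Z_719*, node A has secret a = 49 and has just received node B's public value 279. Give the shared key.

696

Shared key K = 279^49 mod 719.
279^1 ≡ 279 (mod 719)
279^2 = (279^1)^2 ≡ 279^2 = 77841 ≡ 189 (mod 719)
279^4 = (279^2)^2 ≡ 189^2 = 35721 ≡ 490 (mod 719)
279^8 = (279^4)^2 ≡ 490^2 = 240100 ≡ 673 (mod 719)
279^16 = (279^8)^2 ≡ 673^2 = 452929 ≡ 678 (mod 719)
279^32 = (279^16)^2 ≡ 678^2 = 459684 ≡ 243 (mod 719)
279^49 = 279^32 · 279^16 · 279^1 ≡ 243 · 678 · 279 ≡ 696 (mod 719).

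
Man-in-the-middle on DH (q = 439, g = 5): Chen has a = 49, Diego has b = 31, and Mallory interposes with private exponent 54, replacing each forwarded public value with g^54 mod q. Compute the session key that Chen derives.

Chen receives Mallory's public value M = 5^54 mod 439 instead of the honest one.
5^1 ≡ 5 (mod 439)
5^2 = (5^1)^2 ≡ 5^2 = 25 ≡ 25 (mod 439)
5^4 = (5^2)^2 ≡ 25^2 = 625 ≡ 186 (mod 439)
5^8 = (5^4)^2 ≡ 186^2 = 34596 ≡ 354 (mod 439)
5^16 = (5^8)^2 ≡ 354^2 = 125316 ≡ 201 (mod 439)
5^32 = (5^16)^2 ≡ 201^2 = 40401 ≡ 13 (mod 439)
5^54 = 5^32 · 5^16 · 5^4 · 5^2 ≡ 13 · 201 · 186 · 25 ≡ 247 (mod 439).
So M = 247. Chen computes K = M^49 mod 439.
247^1 ≡ 247 (mod 439)
247^2 = (247^1)^2 ≡ 247^2 = 61009 ≡ 427 (mod 439)
247^4 = (247^2)^2 ≡ 427^2 = 182329 ≡ 144 (mod 439)
247^8 = (247^4)^2 ≡ 144^2 = 20736 ≡ 103 (mod 439)
247^16 = (247^8)^2 ≡ 103^2 = 10609 ≡ 73 (mod 439)
247^32 = (247^16)^2 ≡ 73^2 = 5329 ≡ 61 (mod 439)
247^49 = 247^32 · 247^16 · 247^1 ≡ 61 · 73 · 247 ≡ 196 (mod 439).

196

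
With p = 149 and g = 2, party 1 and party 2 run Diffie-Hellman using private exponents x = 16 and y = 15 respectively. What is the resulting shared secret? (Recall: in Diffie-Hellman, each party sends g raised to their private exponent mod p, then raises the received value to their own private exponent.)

Party 1 sends A = g^x mod p = 2^16 mod 149.
2^1 ≡ 2 (mod 149)
2^2 = (2^1)^2 ≡ 2^2 = 4 ≡ 4 (mod 149)
2^4 = (2^2)^2 ≡ 4^2 = 16 ≡ 16 (mod 149)
2^8 = (2^4)^2 ≡ 16^2 = 256 ≡ 107 (mod 149)
2^16 = (2^8)^2 ≡ 107^2 = 11449 ≡ 125 (mod 149)
So A = 125. Party 2 then computes K = A^y mod p = 125^15 mod 149.
125^1 ≡ 125 (mod 149)
125^2 = (125^1)^2 ≡ 125^2 = 15625 ≡ 129 (mod 149)
125^4 = (125^2)^2 ≡ 129^2 = 16641 ≡ 102 (mod 149)
125^8 = (125^4)^2 ≡ 102^2 = 10404 ≡ 123 (mod 149)
125^15 = 125^8 · 125^4 · 125^2 · 125^1 ≡ 123 · 102 · 129 · 125 ≡ 96 (mod 149).

96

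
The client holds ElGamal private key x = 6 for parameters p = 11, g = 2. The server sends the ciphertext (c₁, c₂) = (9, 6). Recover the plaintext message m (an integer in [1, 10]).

8

Shared mask s = c₁^x mod p = 9^6 mod 11.
9^1 ≡ 9 (mod 11)
9^2 = (9^1)^2 ≡ 9^2 = 81 ≡ 4 (mod 11)
9^4 = (9^2)^2 ≡ 4^2 = 16 ≡ 5 (mod 11)
9^6 = 9^4 · 9^2 ≡ 5 · 4 ≡ 9 (mod 11).
So s = 9; s⁻¹ ≡ 5 (mod 11).
m = c₂ · s⁻¹ mod 11 = 6 · 5 mod 11 = 8.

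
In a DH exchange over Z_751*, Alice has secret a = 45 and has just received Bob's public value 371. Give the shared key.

Shared key K = 371^45 mod 751.
371^1 ≡ 371 (mod 751)
371^2 = (371^1)^2 ≡ 371^2 = 137641 ≡ 208 (mod 751)
371^4 = (371^2)^2 ≡ 208^2 = 43264 ≡ 457 (mod 751)
371^8 = (371^4)^2 ≡ 457^2 = 208849 ≡ 71 (mod 751)
371^16 = (371^8)^2 ≡ 71^2 = 5041 ≡ 535 (mod 751)
371^32 = (371^16)^2 ≡ 535^2 = 286225 ≡ 94 (mod 751)
371^45 = 371^32 · 371^8 · 371^4 · 371^1 ≡ 94 · 71 · 457 · 371 ≡ 195 (mod 751).

195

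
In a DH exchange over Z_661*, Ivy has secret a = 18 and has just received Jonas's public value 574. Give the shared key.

220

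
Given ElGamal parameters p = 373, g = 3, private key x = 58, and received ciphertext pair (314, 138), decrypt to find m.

3

Shared mask s = c₁^x mod p = 314^58 mod 373.
314^1 ≡ 314 (mod 373)
314^2 = (314^1)^2 ≡ 314^2 = 98596 ≡ 124 (mod 373)
314^4 = (314^2)^2 ≡ 124^2 = 15376 ≡ 83 (mod 373)
314^8 = (314^4)^2 ≡ 83^2 = 6889 ≡ 175 (mod 373)
314^16 = (314^8)^2 ≡ 175^2 = 30625 ≡ 39 (mod 373)
314^32 = (314^16)^2 ≡ 39^2 = 1521 ≡ 29 (mod 373)
314^58 = 314^32 · 314^16 · 314^8 · 314^2 ≡ 29 · 39 · 175 · 124 ≡ 46 (mod 373).
So s = 46; s⁻¹ ≡ 73 (mod 373).
m = c₂ · s⁻¹ mod 373 = 138 · 73 mod 373 = 3.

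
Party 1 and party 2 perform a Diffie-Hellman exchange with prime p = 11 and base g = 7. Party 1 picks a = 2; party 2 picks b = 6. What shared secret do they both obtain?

Party 1 sends A = g^a mod p = 7^2 mod 11.
7^1 ≡ 7 (mod 11)
7^2 = (7^1)^2 ≡ 7^2 = 49 ≡ 5 (mod 11)
So A = 5. Party 2 then computes K = A^b mod p = 5^6 mod 11.
5^1 ≡ 5 (mod 11)
5^2 = (5^1)^2 ≡ 5^2 = 25 ≡ 3 (mod 11)
5^4 = (5^2)^2 ≡ 3^2 = 9 ≡ 9 (mod 11)
5^6 = 5^4 · 5^2 ≡ 9 · 3 ≡ 5 (mod 11).

5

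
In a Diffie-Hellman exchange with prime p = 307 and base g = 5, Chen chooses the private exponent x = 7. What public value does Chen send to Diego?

147

Public value = 5^7 mod 307.
5^1 ≡ 5 (mod 307)
5^2 = (5^1)^2 ≡ 5^2 = 25 ≡ 25 (mod 307)
5^4 = (5^2)^2 ≡ 25^2 = 625 ≡ 11 (mod 307)
5^7 = 5^4 · 5^2 · 5^1 ≡ 11 · 25 · 5 ≡ 147 (mod 307).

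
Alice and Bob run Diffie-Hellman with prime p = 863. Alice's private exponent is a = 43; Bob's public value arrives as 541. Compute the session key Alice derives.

Shared key K = 541^43 mod 863.
541^1 ≡ 541 (mod 863)
541^2 = (541^1)^2 ≡ 541^2 = 292681 ≡ 124 (mod 863)
541^4 = (541^2)^2 ≡ 124^2 = 15376 ≡ 705 (mod 863)
541^8 = (541^4)^2 ≡ 705^2 = 497025 ≡ 800 (mod 863)
541^16 = (541^8)^2 ≡ 800^2 = 640000 ≡ 517 (mod 863)
541^32 = (541^16)^2 ≡ 517^2 = 267289 ≡ 622 (mod 863)
541^43 = 541^32 · 541^8 · 541^2 · 541^1 ≡ 622 · 800 · 124 · 541 ≡ 471 (mod 863).

471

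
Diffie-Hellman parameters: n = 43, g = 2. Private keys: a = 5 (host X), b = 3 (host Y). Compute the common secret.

Host X sends A = g^a mod n = 2^5 mod 43.
2^1 ≡ 2 (mod 43)
2^2 = (2^1)^2 ≡ 2^2 = 4 ≡ 4 (mod 43)
2^4 = (2^2)^2 ≡ 4^2 = 16 ≡ 16 (mod 43)
2^5 = 2^4 · 2^1 ≡ 16 · 2 ≡ 32 (mod 43).
So A = 32. Host Y then computes K = A^b mod n = 32^3 mod 43.
32^1 ≡ 32 (mod 43)
32^2 = (32^1)^2 ≡ 32^2 = 1024 ≡ 35 (mod 43)
32^3 = 32^2 · 32^1 ≡ 35 · 32 ≡ 2 (mod 43).

2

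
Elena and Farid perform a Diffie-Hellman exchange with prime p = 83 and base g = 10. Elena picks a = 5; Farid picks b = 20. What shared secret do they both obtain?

Farid sends B = g^b mod p = 10^20 mod 83.
10^1 ≡ 10 (mod 83)
10^2 = (10^1)^2 ≡ 10^2 = 100 ≡ 17 (mod 83)
10^4 = (10^2)^2 ≡ 17^2 = 289 ≡ 40 (mod 83)
10^8 = (10^4)^2 ≡ 40^2 = 1600 ≡ 23 (mod 83)
10^16 = (10^8)^2 ≡ 23^2 = 529 ≡ 31 (mod 83)
10^20 = 10^16 · 10^4 ≡ 31 · 40 ≡ 78 (mod 83).
So B = 78. Elena then computes K = B^a mod p = 78^5 mod 83.
78^1 ≡ 78 (mod 83)
78^2 = (78^1)^2 ≡ 78^2 = 6084 ≡ 25 (mod 83)
78^4 = (78^2)^2 ≡ 25^2 = 625 ≡ 44 (mod 83)
78^5 = 78^4 · 78^1 ≡ 44 · 78 ≡ 29 (mod 83).

29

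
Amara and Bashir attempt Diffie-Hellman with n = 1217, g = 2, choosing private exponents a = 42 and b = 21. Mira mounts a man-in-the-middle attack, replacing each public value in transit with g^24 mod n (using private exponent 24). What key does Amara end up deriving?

478

Amara receives Mira's public value M = 2^24 mod 1217 instead of the honest one.
2^1 ≡ 2 (mod 1217)
2^2 = (2^1)^2 ≡ 2^2 = 4 ≡ 4 (mod 1217)
2^4 = (2^2)^2 ≡ 4^2 = 16 ≡ 16 (mod 1217)
2^8 = (2^4)^2 ≡ 16^2 = 256 ≡ 256 (mod 1217)
2^16 = (2^8)^2 ≡ 256^2 = 65536 ≡ 1035 (mod 1217)
2^24 = 2^16 · 2^8 ≡ 1035 · 256 ≡ 871 (mod 1217).
So M = 871. Amara computes K = M^42 mod 1217.
871^1 ≡ 871 (mod 1217)
871^2 = (871^1)^2 ≡ 871^2 = 758641 ≡ 450 (mod 1217)
871^4 = (871^2)^2 ≡ 450^2 = 202500 ≡ 478 (mod 1217)
871^8 = (871^4)^2 ≡ 478^2 = 228484 ≡ 905 (mod 1217)
871^16 = (871^8)^2 ≡ 905^2 = 819025 ≡ 1201 (mod 1217)
871^32 = (871^16)^2 ≡ 1201^2 = 1442401 ≡ 256 (mod 1217)
871^42 = 871^32 · 871^8 · 871^2 ≡ 256 · 905 · 450 ≡ 478 (mod 1217).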